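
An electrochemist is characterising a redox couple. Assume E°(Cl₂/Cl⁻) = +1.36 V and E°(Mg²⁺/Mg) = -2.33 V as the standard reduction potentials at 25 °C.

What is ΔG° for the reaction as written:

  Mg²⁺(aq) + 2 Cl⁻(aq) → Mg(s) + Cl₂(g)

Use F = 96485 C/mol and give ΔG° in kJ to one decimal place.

+712.1 kJ

As written, Mg²⁺/Mg is reduced (cathode) and Cl₂/Cl⁻ is oxidised (anode), so E°cell = (-2.33) − (+1.36) = -3.69 V.
Balancing electrons gives n = 2.
ΔG° = −nFE° = −(2)(96485)(-3.69) = 712,059 J = +712.1 kJ.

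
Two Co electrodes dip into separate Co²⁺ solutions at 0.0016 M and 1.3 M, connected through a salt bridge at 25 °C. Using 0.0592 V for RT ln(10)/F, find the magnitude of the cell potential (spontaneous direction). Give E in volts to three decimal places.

+0.086 V

For a concentration cell E°cell = 0. The 1.3 M side is the cathode (reduction is favoured where [Co²⁺] is higher).
With n = 2, E = −(0.0592/2) log([Co²⁺]ₐₙ/[Co²⁺]꜀ₐₜ) = −(0.0592/2) log(0.0016/1.3) = −(0.0592/2)(-2.910) = +0.086 V.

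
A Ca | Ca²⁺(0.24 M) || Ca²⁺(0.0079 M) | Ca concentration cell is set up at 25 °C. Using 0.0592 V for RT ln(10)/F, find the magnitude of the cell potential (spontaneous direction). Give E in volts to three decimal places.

+0.044 V

For a concentration cell E°cell = 0. The 0.24 M side is the cathode (reduction is favoured where [Ca²⁺] is higher).
With n = 2, E = −(0.0592/2) log([Ca²⁺]ₐₙ/[Ca²⁺]꜀ₐₜ) = −(0.0592/2) log(0.0079/0.24) = −(0.0592/2)(-1.483) = +0.044 V.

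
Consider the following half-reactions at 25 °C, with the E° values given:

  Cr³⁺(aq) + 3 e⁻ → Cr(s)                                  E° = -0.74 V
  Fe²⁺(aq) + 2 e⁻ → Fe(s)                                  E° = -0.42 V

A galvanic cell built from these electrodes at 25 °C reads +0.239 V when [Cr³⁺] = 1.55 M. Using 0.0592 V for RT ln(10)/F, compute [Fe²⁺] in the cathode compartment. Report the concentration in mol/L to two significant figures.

Fe²⁺/Fe is the cathode, Cr³⁺/Cr the anode: E°cell = +0.32 V, n = 6.
Overall reaction: 3 Fe²⁺(aq) + 2 Cr(s) → 3 Fe(s) + 2 Cr³⁺(aq); Q = [Cr³⁺]^2/[Fe²⁺]^3.
From E = E° − (0.0592/n) log Q: log Q = (E° − E)·n/0.0592 = (+0.32 − (+0.239))·6/0.0592 = 8.2095.
So 3·log[Fe²⁺] = 2·log(1.55) − log Q = 0.3807 − (8.2095) = -7.8288; log[Fe²⁺] = -7.8288 / 3 = -2.6096; [Fe²⁺] = 10^(-2.6096) ≈ 0.0025 M.

0.0025 M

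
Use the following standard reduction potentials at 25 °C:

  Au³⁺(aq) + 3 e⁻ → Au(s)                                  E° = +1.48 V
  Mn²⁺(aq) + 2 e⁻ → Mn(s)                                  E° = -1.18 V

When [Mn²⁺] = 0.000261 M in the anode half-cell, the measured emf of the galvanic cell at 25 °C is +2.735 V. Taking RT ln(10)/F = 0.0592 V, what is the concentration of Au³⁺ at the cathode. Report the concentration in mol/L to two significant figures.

0.027 M

Au³⁺/Au is the cathode, Mn²⁺/Mn the anode: E°cell = +2.66 V, n = 6.
Overall reaction: 2 Au³⁺(aq) + 3 Mn(s) → 2 Au(s) + 3 Mn²⁺(aq); Q = [Mn²⁺]^3/[Au³⁺]^2.
From E = E° − (0.0592/n) log Q: log Q = (E° − E)·n/0.0592 = (+2.66 − (+2.735))·6/0.0592 = -7.6014.
So 2·log[Au³⁺] = 3·log(0.000261) − log Q = -10.7501 − (-7.6014) = -3.1487; log[Au³⁺] = -3.1487 / 2 = -1.5743; [Au³⁺] = 10^(-1.5743) ≈ 0.027 M.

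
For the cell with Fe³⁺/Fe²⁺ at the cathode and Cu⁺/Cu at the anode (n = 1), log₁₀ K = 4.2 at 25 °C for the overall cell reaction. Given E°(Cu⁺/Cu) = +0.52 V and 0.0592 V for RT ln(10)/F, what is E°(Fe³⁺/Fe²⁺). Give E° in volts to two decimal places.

+0.77 V

E°cell = (0.0592/n)·log K = (0.0592/1)(4.2) = +0.249 V.
Since Fe³⁺/Fe²⁺ is the cathode and Cu⁺/Cu the anode, E°cell = E°(Fe³⁺/Fe²⁺) − E°(Cu⁺/Cu).
So E°(Fe³⁺/Fe²⁺) = E°cell + E°(Cu⁺/Cu) = +0.249 + (+0.52) = +0.77 V.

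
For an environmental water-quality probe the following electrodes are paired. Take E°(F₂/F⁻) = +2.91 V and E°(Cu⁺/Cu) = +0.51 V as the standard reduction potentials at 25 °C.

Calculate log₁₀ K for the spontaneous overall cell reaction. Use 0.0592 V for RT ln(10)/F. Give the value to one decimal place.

Cathode: F₂/F⁻; anode: Cu⁺/Cu. E°cell = +2.40 V, n = 2.
log K = nE°cell / 0.0592 = (2)(+2.40) / 0.0592 = 81.1.

81.1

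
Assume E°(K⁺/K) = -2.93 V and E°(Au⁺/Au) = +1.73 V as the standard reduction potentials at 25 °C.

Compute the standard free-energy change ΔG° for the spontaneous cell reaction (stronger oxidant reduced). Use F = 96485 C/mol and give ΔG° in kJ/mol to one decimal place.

-449.6 kJ/mol

Au⁺/Au (E° = +1.73 V) is the cathode; K⁺/K (E° = -2.93 V) is the anode, so E°cell = +4.66 V.
Balancing electrons gives n = 1 (lcm of 1 and 1).
ΔG° = −nFE° = −(1)(96485)(+4.66) = -449,620 J = -449.6 kJ/mol.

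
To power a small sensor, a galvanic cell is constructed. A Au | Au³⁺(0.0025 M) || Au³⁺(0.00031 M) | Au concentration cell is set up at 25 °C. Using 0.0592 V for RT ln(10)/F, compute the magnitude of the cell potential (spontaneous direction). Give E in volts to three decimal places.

+0.018 V

For a concentration cell E°cell = 0. The 0.0025 M side is the cathode (reduction is favoured where [Au³⁺] is higher).
With n = 3, E = −(0.0592/3) log([Au³⁺]ₐₙ/[Au³⁺]꜀ₐₜ) = −(0.0592/3) log(0.00031/0.0025) = −(0.0592/3)(-0.907) = +0.018 V.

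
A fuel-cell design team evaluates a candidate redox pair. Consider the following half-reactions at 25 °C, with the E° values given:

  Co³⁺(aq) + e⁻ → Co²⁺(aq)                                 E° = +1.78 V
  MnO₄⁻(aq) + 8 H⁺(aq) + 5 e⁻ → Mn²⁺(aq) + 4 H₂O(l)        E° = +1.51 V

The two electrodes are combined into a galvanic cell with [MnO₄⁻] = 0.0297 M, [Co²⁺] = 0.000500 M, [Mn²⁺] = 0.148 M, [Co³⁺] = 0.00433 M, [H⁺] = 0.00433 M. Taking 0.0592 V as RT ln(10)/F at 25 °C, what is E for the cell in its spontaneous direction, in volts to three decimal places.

+0.558 V

Co³⁺/Co²⁺ is the cathode (higher E°), MnO₄⁻/Mn²⁺ the anode: E°cell = +1.78 − (+1.51) = +0.27 V, n = 5.
Overall: 5 Co³⁺(aq) + Mn²⁺(aq) + 4 H₂O(l) → 5 Co²⁺(aq) + MnO₄⁻(aq) + 8 H⁺(aq)
Q = [Co²⁺]^5·[MnO₄⁻]·[H⁺]^8 / ([Co³⁺]^5·[Mn²⁺]); log Q = -24.293.
E = E° − (0.0592/n) log Q = +0.27 − (0.0592/5)(-24.293) = +0.558 V.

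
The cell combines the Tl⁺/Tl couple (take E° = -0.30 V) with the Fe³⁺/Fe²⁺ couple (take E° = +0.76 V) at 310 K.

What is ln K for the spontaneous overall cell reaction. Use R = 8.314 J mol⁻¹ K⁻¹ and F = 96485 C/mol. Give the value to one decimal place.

39.7

Cathode: Fe³⁺/Fe²⁺; anode: Tl⁺/Tl. E°cell = (+0.76) − (-0.30) = +1.06 V, with n = 1.
ΔG° = −nFE° = −RT ln K, so ln K = nFE°/(RT) = (1)(96485)(+1.06) / ((8.314)(310)) = 39.682.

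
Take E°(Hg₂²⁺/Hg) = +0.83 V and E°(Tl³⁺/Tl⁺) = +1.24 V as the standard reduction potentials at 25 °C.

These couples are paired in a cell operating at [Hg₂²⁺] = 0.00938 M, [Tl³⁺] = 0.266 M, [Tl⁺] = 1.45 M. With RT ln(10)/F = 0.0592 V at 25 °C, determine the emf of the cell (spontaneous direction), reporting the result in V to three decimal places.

Tl³⁺/Tl⁺ is the cathode (higher E°), Hg₂²⁺/Hg the anode: E°cell = +1.24 − (+0.83) = +0.41 V, n = 2.
Overall: Tl³⁺(aq) + 2 Hg(l) → Tl⁺(aq) + Hg₂²⁺(aq)
Q = [Tl⁺]·[Hg₂²⁺] / ([Tl³⁺]); log Q = -1.291.
E = E° − (0.0592/n) log Q = +0.41 − (0.0592/2)(-1.291) = +0.448 V.

+0.448 V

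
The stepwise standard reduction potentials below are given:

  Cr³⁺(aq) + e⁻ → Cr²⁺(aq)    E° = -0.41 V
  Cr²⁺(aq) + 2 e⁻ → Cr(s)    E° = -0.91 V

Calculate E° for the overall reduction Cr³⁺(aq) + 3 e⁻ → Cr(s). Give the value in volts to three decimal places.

Since ΔG° = −nFE° is additive over sequential reductions, n₃E°₃ = n₁E°₁ + n₂E°₂.
E°₃ = (1×-0.41 + 2×-0.91) / 3 = (-2.230) / 3 = -0.743 V.

-0.743 V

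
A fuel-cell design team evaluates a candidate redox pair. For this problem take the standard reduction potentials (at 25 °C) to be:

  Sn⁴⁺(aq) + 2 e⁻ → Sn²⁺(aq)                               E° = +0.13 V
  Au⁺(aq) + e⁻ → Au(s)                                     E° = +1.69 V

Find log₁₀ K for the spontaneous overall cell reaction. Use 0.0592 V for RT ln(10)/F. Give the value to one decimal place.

52.7

Cathode: Au⁺/Au; anode: Sn⁴⁺/Sn²⁺. E°cell = +1.56 V, n = 2.
log K = nE°cell / 0.0592 = (2)(+1.56) / 0.0592 = 52.7.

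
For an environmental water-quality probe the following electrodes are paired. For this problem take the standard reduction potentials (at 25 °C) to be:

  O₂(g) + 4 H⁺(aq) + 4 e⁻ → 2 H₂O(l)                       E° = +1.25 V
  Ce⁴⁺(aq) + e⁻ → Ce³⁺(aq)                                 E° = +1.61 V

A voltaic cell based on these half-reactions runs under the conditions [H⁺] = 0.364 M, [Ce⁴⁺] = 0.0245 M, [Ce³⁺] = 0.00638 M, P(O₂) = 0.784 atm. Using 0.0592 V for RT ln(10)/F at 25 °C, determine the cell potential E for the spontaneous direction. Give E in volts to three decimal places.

Ce⁴⁺/Ce³⁺ is the cathode (higher E°), O₂/H₂O the anode: E°cell = +1.61 − (+1.25) = +0.36 V, n = 4.
Overall: 4 Ce⁴⁺(aq) + 2 H₂O(l) → 4 Ce³⁺(aq) + O₂(g) + 4 H⁺(aq)
Q = [Ce³⁺]^4·P(O₂)·[H⁺]^4 / ([Ce⁴⁺]^4); log Q = -4.199.
E = E° − (0.0592/n) log Q = +0.36 − (0.0592/4)(-4.199) = +0.422 V.

+0.422 V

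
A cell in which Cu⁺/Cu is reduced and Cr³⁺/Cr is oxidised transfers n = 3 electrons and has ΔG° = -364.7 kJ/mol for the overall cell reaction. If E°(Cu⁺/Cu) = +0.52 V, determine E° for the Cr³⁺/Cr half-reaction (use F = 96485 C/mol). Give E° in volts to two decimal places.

E°cell = −ΔG°/(nF) = −(-364.7×10³)/((3)(96485)) = +1.260 V.
Since Cu⁺/Cu is the cathode and Cr³⁺/Cr the anode, E°cell = E°(Cu⁺/Cu) − E°(Cr³⁺/Cr).
So E°(Cr³⁺/Cr) = E°(Cu⁺/Cu) − E°cell = (+0.52) − (+1.260) = -0.74 V.

-0.74 V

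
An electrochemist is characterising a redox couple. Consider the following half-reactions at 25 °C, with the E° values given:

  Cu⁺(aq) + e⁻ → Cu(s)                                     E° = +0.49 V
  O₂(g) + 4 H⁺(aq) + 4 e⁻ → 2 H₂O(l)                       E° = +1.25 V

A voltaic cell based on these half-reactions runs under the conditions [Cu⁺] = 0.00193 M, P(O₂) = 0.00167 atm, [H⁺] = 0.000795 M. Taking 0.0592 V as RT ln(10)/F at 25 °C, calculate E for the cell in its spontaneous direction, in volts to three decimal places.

+0.696 V

O₂/H₂O is the cathode (higher E°), Cu⁺/Cu the anode: E°cell = +1.25 − (+0.49) = +0.76 V, n = 4.
Overall: O₂(g) + 4 H⁺(aq) + 4 Cu(s) → 2 H₂O(l) + 4 Cu⁺(aq)
Q = [Cu⁺]^4 / (P(O₂)·[H⁺]^4); log Q = 4.318.
E = E° − (0.0592/n) log Q = +0.76 − (0.0592/4)(4.318) = +0.696 V.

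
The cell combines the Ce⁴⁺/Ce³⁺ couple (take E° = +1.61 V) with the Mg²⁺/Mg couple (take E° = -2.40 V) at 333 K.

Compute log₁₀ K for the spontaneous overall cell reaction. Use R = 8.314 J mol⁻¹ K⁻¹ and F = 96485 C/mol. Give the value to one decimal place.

Cathode: Ce⁴⁺/Ce³⁺; anode: Mg²⁺/Mg. E°cell = (+1.61) − (-2.40) = +4.01 V, with n = 2.
ΔG° = −nFE° = −RT ln K, so ln K = nFE°/(RT) = (2)(96485)(+4.01) / ((8.314)(333)) = 279.499.
log₁₀ K = 279.499 / ln 10 = 121.4.

121.4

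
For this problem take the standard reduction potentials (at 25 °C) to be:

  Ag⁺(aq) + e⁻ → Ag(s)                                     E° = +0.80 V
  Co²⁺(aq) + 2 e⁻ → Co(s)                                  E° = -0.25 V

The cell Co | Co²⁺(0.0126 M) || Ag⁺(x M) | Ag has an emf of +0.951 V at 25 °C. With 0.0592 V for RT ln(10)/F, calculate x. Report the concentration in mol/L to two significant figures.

0.0024 M

Ag⁺/Ag is the cathode, Co²⁺/Co the anode: E°cell = +1.05 V, n = 2.
Overall reaction: 2 Ag⁺(aq) + Co(s) → 2 Ag(s) + Co²⁺(aq); Q = [Co²⁺]^1/[Ag⁺]^2.
From E = E° − (0.0592/n) log Q: log Q = (E° − E)·n/0.0592 = (+1.05 − (+0.951))·2/0.0592 = 3.3446.
So 2·log[Ag⁺] = 1·log(0.0126) − log Q = -1.8996 − (3.3446) = -5.2442; log[Ag⁺] = -5.2442 / 2 = -2.6221; [Ag⁺] = 10^(-2.6221) ≈ 0.0024 M.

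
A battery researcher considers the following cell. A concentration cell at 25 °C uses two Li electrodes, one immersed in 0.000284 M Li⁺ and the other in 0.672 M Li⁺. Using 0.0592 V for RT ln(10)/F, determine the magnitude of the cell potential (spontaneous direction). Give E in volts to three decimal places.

For a concentration cell E°cell = 0. The 0.672 M side is the cathode (reduction is favoured where [Li⁺] is higher).
With n = 1, E = −(0.0592/1) log([Li⁺]ₐₙ/[Li⁺]꜀ₐₜ) = −(0.0592/1) log(0.000284/0.672) = −(0.0592/1)(-3.374) = +0.200 V.

+0.200 V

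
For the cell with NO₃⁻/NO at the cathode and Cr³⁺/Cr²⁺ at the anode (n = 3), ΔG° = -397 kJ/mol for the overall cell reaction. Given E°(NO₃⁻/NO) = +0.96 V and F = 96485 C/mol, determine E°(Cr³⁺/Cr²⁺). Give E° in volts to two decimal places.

E°cell = −ΔG°/(nF) = −(-397×10³)/((3)(96485)) = +1.372 V.
Since NO₃⁻/NO is the cathode and Cr³⁺/Cr²⁺ the anode, E°cell = E°(NO₃⁻/NO) − E°(Cr³⁺/Cr²⁺).
So E°(Cr³⁺/Cr²⁺) = E°(NO₃⁻/NO) − E°cell = (+0.96) − (+1.372) = -0.41 V.

-0.41 V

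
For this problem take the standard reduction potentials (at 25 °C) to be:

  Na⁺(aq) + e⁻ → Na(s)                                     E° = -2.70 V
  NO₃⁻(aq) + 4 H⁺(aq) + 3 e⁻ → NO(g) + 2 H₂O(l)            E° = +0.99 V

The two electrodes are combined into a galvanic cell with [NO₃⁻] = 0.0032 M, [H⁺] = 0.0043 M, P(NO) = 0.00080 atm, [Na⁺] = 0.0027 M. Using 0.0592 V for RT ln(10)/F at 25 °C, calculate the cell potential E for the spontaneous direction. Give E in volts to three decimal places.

+3.667 V

NO₃⁻/NO is the cathode (higher E°), Na⁺/Na the anode: E°cell = +0.99 − (-2.70) = +3.69 V, n = 3.
Overall: NO₃⁻(aq) + 4 H⁺(aq) + 3 Na(s) → NO(g) + 2 H₂O(l) + 3 Na⁺(aq)
Q = P(NO)·[Na⁺]^3 / ([NO₃⁻]·[H⁺]^4); log Q = 1.158.
E = E° − (0.0592/n) log Q = +3.69 − (0.0592/3)(1.158) = +3.667 V.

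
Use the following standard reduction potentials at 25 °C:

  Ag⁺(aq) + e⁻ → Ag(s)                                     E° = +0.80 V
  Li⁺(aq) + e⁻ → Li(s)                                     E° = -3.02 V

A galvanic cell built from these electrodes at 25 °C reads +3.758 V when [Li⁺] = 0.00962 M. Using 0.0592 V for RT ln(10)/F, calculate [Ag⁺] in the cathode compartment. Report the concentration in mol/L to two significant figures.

0.00086 M

Ag⁺/Ag is the cathode, Li⁺/Li the anode: E°cell = +3.82 V, n = 1.
Overall reaction: Ag⁺(aq) + Li(s) → Ag(s) + Li⁺(aq); Q = [Li⁺]^1/[Ag⁺]^1.
From E = E° − (0.0592/n) log Q: log Q = (E° − E)·n/0.0592 = (+3.82 − (+3.758))·1/0.0592 = 1.0473.
So 1·log[Ag⁺] = 1·log(0.00962) − log Q = -2.0168 − (1.0473) = -3.0641; [Ag⁺] = 10^(-3.0641) ≈ 0.00086 M.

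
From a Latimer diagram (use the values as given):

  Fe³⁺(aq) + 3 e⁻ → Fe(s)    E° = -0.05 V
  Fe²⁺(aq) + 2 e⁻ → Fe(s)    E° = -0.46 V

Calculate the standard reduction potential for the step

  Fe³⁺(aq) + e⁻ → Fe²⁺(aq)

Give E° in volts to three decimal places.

+0.770 V

Sequential free energies add, so n₃E°₃ = n₁E°₁ + n₂E°₂.
With n₃ = 3, and the known step contributing 2×(-0.46) V, the unknown satisfies 1·E° = 3×(-0.05) − 2×(-0.46) = +0.770.
E° = +0.770 / 1 = +0.770 V.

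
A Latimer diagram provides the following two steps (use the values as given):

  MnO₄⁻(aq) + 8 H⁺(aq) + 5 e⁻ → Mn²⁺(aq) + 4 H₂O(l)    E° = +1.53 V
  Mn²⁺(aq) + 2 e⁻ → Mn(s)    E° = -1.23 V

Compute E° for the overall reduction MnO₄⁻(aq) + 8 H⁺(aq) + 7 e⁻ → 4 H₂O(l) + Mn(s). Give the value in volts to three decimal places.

+0.741 V

Adding the free-energy changes (−nFE°) of the two steps gives −n₃FE°₃ = −n₁FE°₁ − n₂FE°₂.
E°₃ = (5×+1.53 + 2×-1.23) / 7 = (+5.190) / 7 = +0.741 V.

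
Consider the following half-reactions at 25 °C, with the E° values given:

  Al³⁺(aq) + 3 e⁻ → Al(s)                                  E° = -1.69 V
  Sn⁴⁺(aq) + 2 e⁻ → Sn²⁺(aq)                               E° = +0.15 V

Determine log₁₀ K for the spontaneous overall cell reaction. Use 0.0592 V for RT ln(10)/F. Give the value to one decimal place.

Cathode: Sn⁴⁺/Sn²⁺; anode: Al³⁺/Al. E°cell = +1.84 V, n = 6.
log K = nE°cell / 0.0592 = (6)(+1.84) / 0.0592 = 186.5.

186.5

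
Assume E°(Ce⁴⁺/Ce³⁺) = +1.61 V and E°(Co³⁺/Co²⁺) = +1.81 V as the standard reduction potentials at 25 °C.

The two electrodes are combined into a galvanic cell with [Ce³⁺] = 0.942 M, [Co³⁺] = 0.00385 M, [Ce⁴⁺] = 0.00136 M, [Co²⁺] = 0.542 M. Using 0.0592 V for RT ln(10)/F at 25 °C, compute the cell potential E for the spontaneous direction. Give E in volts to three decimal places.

+0.241 V

Co³⁺/Co²⁺ is the cathode (higher E°), Ce⁴⁺/Ce³⁺ the anode: E°cell = +1.81 − (+1.61) = +0.20 V, n = 1.
Overall: Co³⁺(aq) + Ce³⁺(aq) → Co²⁺(aq) + Ce⁴⁺(aq)
Q = [Co²⁺]·[Ce⁴⁺] / ([Co³⁺]·[Ce³⁺]); log Q = -0.692.
E = E° − (0.0592/n) log Q = +0.20 − (0.0592/1)(-0.692) = +0.241 V.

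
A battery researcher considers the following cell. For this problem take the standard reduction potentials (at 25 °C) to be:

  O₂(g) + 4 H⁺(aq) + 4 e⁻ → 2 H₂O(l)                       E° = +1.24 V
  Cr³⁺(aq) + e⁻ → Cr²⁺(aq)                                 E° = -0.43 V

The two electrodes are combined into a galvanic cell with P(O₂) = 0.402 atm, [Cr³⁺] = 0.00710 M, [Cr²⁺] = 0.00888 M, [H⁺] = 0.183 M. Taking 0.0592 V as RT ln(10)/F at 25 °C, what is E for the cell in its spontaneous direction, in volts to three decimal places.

+1.626 V

O₂/H₂O is the cathode (higher E°), Cr³⁺/Cr²⁺ the anode: E°cell = +1.24 − (-0.43) = +1.67 V, n = 4.
Overall: O₂(g) + 4 H⁺(aq) + 4 Cr²⁺(aq) → 2 H₂O(l) + 4 Cr³⁺(aq)
Q = [Cr³⁺]^4 / (P(O₂)·[H⁺]^4·[Cr²⁺]^4); log Q = 2.957.
E = E° − (0.0592/n) log Q = +1.67 − (0.0592/4)(2.957) = +1.626 V.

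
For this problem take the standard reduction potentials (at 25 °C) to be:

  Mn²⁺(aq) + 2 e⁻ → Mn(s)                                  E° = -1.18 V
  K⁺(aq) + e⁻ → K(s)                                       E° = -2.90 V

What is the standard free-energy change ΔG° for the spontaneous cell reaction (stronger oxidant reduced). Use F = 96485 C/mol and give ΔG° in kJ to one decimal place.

Mn²⁺/Mn (E° = -1.18 V) is the cathode; K⁺/K (E° = -2.90 V) is the anode, so E°cell = +1.72 V.
Balancing electrons gives n = 2 (lcm of 2 and 1).
ΔG° = −nFE° = −(2)(96485)(+1.72) = -331,908 J = -331.9 kJ.

-331.9 kJ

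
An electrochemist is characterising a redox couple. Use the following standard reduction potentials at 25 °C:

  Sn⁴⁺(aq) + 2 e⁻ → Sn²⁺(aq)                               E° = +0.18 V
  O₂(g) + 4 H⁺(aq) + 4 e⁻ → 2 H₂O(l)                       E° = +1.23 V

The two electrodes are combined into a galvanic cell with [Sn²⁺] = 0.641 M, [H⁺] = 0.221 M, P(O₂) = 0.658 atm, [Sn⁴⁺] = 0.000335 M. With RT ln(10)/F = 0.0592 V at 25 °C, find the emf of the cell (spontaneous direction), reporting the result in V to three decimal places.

O₂/H₂O is the cathode (higher E°), Sn⁴⁺/Sn²⁺ the anode: E°cell = +1.23 − (+0.18) = +1.05 V, n = 4.
Overall: O₂(g) + 4 H⁺(aq) + 2 Sn²⁺(aq) → 2 H₂O(l) + 2 Sn⁴⁺(aq)
Q = [Sn⁴⁺]^2 / (P(O₂)·[H⁺]^4·[Sn²⁺]^2); log Q = -3.759.
E = E° − (0.0592/n) log Q = +1.05 − (0.0592/4)(-3.759) = +1.106 V.

+1.106 V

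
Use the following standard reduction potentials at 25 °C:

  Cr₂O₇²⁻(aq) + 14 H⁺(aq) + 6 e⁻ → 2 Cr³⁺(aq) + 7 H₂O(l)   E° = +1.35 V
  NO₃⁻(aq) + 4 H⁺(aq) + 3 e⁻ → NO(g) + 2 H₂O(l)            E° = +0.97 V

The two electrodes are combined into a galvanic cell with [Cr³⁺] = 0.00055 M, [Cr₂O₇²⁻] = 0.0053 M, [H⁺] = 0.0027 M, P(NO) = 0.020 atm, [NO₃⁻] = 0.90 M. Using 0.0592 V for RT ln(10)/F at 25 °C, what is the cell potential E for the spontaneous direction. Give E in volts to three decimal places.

+0.237 V

Cr₂O₇²⁻/Cr³⁺ is the cathode (higher E°), NO₃⁻/NO the anode: E°cell = +1.35 − (+0.97) = +0.38 V, n = 6.
Overall: Cr₂O₇²⁻(aq) + 6 H⁺(aq) + 2 NO(g) → 2 Cr³⁺(aq) + 3 H₂O(l) + 2 NO₃⁻(aq)
Q = [Cr³⁺]^2·[NO₃⁻]^2 / ([Cr₂O₇²⁻]·[H⁺]^6·P(NO)^2); log Q = 14.475.
E = E° − (0.0592/n) log Q = +0.38 − (0.0592/6)(14.475) = +0.237 V.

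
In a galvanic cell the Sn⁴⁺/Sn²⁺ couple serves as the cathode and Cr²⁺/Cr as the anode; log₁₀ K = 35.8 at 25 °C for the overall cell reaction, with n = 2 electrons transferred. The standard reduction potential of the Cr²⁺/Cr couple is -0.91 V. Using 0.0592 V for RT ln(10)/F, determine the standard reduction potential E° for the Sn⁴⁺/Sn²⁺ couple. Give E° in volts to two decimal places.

+0.15 V

E°cell = (0.0592/n)·log K = (0.0592/2)(35.8) = +1.060 V.
Since Sn⁴⁺/Sn²⁺ is the cathode and Cr²⁺/Cr the anode, E°cell = E°(Sn⁴⁺/Sn²⁺) − E°(Cr²⁺/Cr).
So E°(Sn⁴⁺/Sn²⁺) = E°cell + E°(Cr²⁺/Cr) = +1.060 + (-0.91) = +0.15 V.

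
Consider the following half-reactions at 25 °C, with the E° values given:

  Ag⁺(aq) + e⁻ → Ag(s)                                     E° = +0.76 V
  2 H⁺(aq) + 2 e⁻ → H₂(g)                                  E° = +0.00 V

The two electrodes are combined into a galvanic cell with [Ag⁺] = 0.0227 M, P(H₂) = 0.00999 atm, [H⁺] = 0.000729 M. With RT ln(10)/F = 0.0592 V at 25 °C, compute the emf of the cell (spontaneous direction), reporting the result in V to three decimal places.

Ag⁺/Ag is the cathode (higher E°), H⁺/H₂ the anode: E°cell = +0.76 − (+0.00) = +0.76 V, n = 2.
Overall: 2 Ag⁺(aq) + H₂(g) → 2 Ag(s) + 2 H⁺(aq)
Q = [H⁺]^2 / ([Ag⁺]^2·P(H₂)); log Q = -0.986.
E = E° − (0.0592/n) log Q = +0.76 − (0.0592/2)(-0.986) = +0.789 V.

+0.789 V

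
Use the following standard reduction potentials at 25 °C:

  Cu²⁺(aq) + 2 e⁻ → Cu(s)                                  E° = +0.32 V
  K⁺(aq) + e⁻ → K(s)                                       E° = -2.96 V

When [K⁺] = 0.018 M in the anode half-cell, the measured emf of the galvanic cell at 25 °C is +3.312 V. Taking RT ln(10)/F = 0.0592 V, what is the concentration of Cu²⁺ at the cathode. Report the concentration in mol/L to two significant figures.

Cu²⁺/Cu is the cathode, K⁺/K the anode: E°cell = +3.28 V, n = 2.
Overall reaction: Cu²⁺(aq) + 2 K(s) → Cu(s) + 2 K⁺(aq); Q = [K⁺]^2/[Cu²⁺]^1.
From E = E° − (0.0592/n) log Q: log Q = (E° − E)·n/0.0592 = (+3.28 − (+3.312))·2/0.0592 = -1.0811.
So 1·log[Cu²⁺] = 2·log(0.018) − log Q = -3.4895 − (-1.0811) = -2.4084; [Cu²⁺] = 10^(-2.4084) ≈ 0.0039 M.

0.0039 M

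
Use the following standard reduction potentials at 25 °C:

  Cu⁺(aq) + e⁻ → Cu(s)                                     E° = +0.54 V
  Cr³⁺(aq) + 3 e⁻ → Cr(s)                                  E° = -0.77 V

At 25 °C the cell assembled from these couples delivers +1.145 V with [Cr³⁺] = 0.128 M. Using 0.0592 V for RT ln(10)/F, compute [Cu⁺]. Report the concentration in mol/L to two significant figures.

Cu⁺/Cu is the cathode, Cr³⁺/Cr the anode: E°cell = +1.31 V, n = 3.
Overall reaction: 3 Cu⁺(aq) + Cr(s) → 3 Cu(s) + Cr³⁺(aq); Q = [Cr³⁺]^1/[Cu⁺]^3.
From E = E° − (0.0592/n) log Q: log Q = (E° − E)·n/0.0592 = (+1.31 − (+1.145))·3/0.0592 = 8.3615.
So 3·log[Cu⁺] = 1·log(0.128) − log Q = -0.8928 − (8.3615) = -9.2543; log[Cu⁺] = -9.2543 / 3 = -3.0848; [Cu⁺] = 10^(-3.0848) ≈ 0.00082 M.

0.00082 M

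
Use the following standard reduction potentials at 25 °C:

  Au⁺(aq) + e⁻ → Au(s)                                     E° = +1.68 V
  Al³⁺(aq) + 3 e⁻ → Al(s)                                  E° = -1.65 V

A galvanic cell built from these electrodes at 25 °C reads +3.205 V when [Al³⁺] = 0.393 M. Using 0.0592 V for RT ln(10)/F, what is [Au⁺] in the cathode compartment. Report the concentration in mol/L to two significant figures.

0.0057 M

Au⁺/Au is the cathode, Al³⁺/Al the anode: E°cell = +3.33 V, n = 3.
Overall reaction: 3 Au⁺(aq) + Al(s) → 3 Au(s) + Al³⁺(aq); Q = [Al³⁺]^1/[Au⁺]^3.
From E = E° − (0.0592/n) log Q: log Q = (E° − E)·n/0.0592 = (+3.33 − (+3.205))·3/0.0592 = 6.3345.
So 3·log[Au⁺] = 1·log(0.393) − log Q = -0.4056 − (6.3345) = -6.7401; log[Au⁺] = -6.7401 / 3 = -2.2467; [Au⁺] = 10^(-2.2467) ≈ 0.0057 M.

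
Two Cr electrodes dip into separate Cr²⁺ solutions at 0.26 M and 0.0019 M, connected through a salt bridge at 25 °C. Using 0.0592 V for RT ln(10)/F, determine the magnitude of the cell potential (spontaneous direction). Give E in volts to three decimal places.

For a concentration cell E°cell = 0. The 0.26 M side is the cathode (reduction is favoured where [Cr²⁺] is higher).
With n = 2, E = −(0.0592/2) log([Cr²⁺]ₐₙ/[Cr²⁺]꜀ₐₜ) = −(0.0592/2) log(0.0019/0.26) = −(0.0592/2)(-2.136) = +0.063 V.

+0.063 V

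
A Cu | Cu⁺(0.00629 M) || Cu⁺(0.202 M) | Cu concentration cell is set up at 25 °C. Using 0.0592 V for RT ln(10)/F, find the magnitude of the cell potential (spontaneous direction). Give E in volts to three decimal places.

For a concentration cell E°cell = 0. The 0.202 M side is the cathode (reduction is favoured where [Cu⁺] is higher).
With n = 1, E = −(0.0592/1) log([Cu⁺]ₐₙ/[Cu⁺]꜀ₐₜ) = −(0.0592/1) log(0.00629/0.202) = −(0.0592/1)(-1.507) = +0.089 V.

+0.089 V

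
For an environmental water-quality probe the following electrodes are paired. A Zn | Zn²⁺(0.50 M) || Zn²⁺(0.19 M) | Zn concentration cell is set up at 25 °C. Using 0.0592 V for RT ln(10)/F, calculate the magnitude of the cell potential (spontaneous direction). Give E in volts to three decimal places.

For a concentration cell E°cell = 0. The 0.50 M side is the cathode (reduction is favoured where [Zn²⁺] is higher).
With n = 2, E = −(0.0592/2) log([Zn²⁺]ₐₙ/[Zn²⁺]꜀ₐₜ) = −(0.0592/2) log(0.19/0.5) = −(0.0592/2)(-0.420) = +0.012 V.

+0.012 V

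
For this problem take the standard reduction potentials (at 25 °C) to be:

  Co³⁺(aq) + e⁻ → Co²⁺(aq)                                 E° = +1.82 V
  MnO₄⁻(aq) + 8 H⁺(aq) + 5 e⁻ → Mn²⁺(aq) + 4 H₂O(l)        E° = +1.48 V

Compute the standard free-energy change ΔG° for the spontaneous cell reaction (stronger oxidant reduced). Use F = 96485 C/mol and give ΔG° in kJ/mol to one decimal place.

Co³⁺/Co²⁺ (E° = +1.82 V) is the cathode; MnO₄⁻/Mn²⁺ (E° = +1.48 V) is the anode, so E°cell = +0.34 V.
Balancing electrons gives n = 5 (lcm of 1 and 5).
ΔG° = −nFE° = −(5)(96485)(+0.34) = -164,024 J = -164.0 kJ/mol.

-164.0 kJ/mol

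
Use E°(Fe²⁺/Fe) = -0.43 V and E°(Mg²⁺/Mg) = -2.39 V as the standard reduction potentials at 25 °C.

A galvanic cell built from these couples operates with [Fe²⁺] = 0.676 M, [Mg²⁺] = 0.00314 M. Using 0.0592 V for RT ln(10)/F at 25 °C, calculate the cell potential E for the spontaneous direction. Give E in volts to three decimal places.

+2.029 V

Fe²⁺/Fe is the cathode (higher E°), Mg²⁺/Mg the anode: E°cell = -0.43 − (-2.39) = +1.96 V, n = 2.
Overall: Fe²⁺(aq) + Mg(s) → Fe(s) + Mg²⁺(aq)
Q = [Mg²⁺] / ([Fe²⁺]); log Q = -2.333.
E = E° − (0.0592/n) log Q = +1.96 − (0.0592/2)(-2.333) = +2.029 V.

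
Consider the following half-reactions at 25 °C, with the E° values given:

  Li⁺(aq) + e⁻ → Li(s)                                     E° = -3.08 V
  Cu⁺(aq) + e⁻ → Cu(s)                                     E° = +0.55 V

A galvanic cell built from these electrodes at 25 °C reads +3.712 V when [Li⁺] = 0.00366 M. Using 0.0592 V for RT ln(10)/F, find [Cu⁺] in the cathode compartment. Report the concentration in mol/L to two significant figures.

0.089 M

Cu⁺/Cu is the cathode, Li⁺/Li the anode: E°cell = +3.63 V, n = 1.
Overall reaction: Cu⁺(aq) + Li(s) → Cu(s) + Li⁺(aq); Q = [Li⁺]^1/[Cu⁺]^1.
From E = E° − (0.0592/n) log Q: log Q = (E° − E)·n/0.0592 = (+3.63 − (+3.712))·1/0.0592 = -1.3851.
So 1·log[Cu⁺] = 1·log(0.00366) − log Q = -2.4365 − (-1.3851) = -1.0514; [Cu⁺] = 10^(-1.0514) ≈ 0.089 M.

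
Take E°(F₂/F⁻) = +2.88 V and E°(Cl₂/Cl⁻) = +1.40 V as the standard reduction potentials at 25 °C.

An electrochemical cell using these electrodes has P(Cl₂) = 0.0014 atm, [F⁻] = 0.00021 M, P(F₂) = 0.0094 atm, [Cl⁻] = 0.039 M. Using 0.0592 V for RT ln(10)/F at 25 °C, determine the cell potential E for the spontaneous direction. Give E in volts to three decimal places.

F₂/F⁻ is the cathode (higher E°), Cl₂/Cl⁻ the anode: E°cell = +2.88 − (+1.40) = +1.48 V, n = 2.
Overall: F₂(g) + 2 Cl⁻(aq) → 2 F⁻(aq) + Cl₂(g)
Q = [F⁻]^2·P(Cl₂) / (P(F₂)·[Cl⁻]^2); log Q = -5.365.
E = E° − (0.0592/n) log Q = +1.48 − (0.0592/2)(-5.365) = +1.639 V.

+1.639 V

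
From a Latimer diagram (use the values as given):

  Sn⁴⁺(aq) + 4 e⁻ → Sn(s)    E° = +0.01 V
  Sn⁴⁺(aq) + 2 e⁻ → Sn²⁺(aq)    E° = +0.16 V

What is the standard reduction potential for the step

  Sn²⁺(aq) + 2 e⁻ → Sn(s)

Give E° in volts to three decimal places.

Sequential free energies add, so n₃E°₃ = n₁E°₁ + n₂E°₂.
With n₃ = 4, and the known step contributing 2×(+0.16) V, the unknown satisfies 2·E° = 4×(+0.01) − 2×(+0.16) = -0.280.
E° = -0.280 / 2 = -0.140 V.

-0.140 V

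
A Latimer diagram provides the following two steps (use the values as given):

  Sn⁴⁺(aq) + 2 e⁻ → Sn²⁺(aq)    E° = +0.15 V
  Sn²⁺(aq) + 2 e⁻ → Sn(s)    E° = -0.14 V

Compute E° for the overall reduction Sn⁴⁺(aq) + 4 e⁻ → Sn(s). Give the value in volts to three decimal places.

+0.005 V

Since ΔG° = −nFE° is additive over sequential reductions, n₃E°₃ = n₁E°₁ + n₂E°₂.
E°₃ = (2×+0.15 + 2×-0.14) / 4 = (+0.020) / 4 = +0.005 V.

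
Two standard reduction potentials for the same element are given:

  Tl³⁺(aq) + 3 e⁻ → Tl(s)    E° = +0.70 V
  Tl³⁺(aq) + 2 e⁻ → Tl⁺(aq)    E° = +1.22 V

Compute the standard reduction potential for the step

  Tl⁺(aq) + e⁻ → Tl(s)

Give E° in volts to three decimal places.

Sequential free energies add, so n₃E°₃ = n₁E°₁ + n₂E°₂.
With n₃ = 3, and the known step contributing 2×(+1.22) V, the unknown satisfies 1·E° = 3×(+0.70) − 2×(+1.22) = -0.340.
E° = -0.340 / 1 = -0.340 V.

-0.340 V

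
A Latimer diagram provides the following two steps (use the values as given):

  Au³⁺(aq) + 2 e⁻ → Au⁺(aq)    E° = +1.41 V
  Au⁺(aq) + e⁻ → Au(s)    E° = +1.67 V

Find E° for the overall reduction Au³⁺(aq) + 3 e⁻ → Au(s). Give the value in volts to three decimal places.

+1.497 V

Since ΔG° = −nFE° is additive over sequential reductions, n₃E°₃ = n₁E°₁ + n₂E°₂.
E°₃ = (2×+1.41 + 1×+1.67) / 3 = (+4.490) / 3 = +1.497 V.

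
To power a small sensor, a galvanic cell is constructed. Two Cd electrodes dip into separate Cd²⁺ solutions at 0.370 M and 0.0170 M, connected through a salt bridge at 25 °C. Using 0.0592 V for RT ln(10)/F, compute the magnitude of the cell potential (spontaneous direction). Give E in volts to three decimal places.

For a concentration cell E°cell = 0. The 0.370 M side is the cathode (reduction is favoured where [Cd²⁺] is higher).
With n = 2, E = −(0.0592/2) log([Cd²⁺]ₐₙ/[Cd²⁺]꜀ₐₜ) = −(0.0592/2) log(0.017/0.37) = −(0.0592/2)(-1.338) = +0.040 V.

+0.040 V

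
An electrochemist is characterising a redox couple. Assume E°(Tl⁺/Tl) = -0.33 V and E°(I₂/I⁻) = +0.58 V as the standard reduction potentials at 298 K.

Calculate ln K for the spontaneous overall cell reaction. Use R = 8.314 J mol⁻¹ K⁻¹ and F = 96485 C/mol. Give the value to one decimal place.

Cathode: I₂/I⁻; anode: Tl⁺/Tl. E°cell = (+0.58) − (-0.33) = +0.91 V, with n = 2.
ΔG° = −nFE° = −RT ln K, so ln K = nFE°/(RT) = (2)(96485)(+0.91) / ((8.314)(298)) = 70.877.

70.9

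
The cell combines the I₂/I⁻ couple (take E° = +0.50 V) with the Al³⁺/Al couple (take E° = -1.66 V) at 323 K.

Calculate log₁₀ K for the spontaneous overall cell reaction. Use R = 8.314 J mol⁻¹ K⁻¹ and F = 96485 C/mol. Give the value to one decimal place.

202.2

Cathode: I₂/I⁻; anode: Al³⁺/Al. E°cell = (+0.50) − (-1.66) = +2.16 V, with n = 6.
ΔG° = −nFE° = −RT ln K, so ln K = nFE°/(RT) = (6)(96485)(+2.16) / ((8.314)(323)) = 465.642.
log₁₀ K = 465.642 / ln 10 = 202.2.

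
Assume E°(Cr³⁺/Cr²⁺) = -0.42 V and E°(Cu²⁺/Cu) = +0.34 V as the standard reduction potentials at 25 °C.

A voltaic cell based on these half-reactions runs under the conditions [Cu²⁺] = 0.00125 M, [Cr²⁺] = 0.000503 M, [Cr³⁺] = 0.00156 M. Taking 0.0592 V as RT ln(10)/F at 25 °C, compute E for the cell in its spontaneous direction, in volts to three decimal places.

+0.645 V

Cu²⁺/Cu is the cathode (higher E°), Cr³⁺/Cr²⁺ the anode: E°cell = +0.34 − (-0.42) = +0.76 V, n = 2.
Overall: Cu²⁺(aq) + 2 Cr²⁺(aq) → Cu(s) + 2 Cr³⁺(aq)
Q = [Cr³⁺]^2 / ([Cu²⁺]·[Cr²⁺]^2); log Q = 3.886.
E = E° − (0.0592/n) log Q = +0.76 − (0.0592/2)(3.886) = +0.645 V.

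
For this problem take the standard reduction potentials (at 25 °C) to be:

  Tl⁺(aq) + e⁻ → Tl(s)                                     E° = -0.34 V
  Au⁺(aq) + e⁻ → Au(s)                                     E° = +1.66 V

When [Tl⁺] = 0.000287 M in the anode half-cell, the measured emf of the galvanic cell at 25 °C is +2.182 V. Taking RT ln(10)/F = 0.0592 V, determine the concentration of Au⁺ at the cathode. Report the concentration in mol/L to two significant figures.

0.34 M

Au⁺/Au is the cathode, Tl⁺/Tl the anode: E°cell = +2.00 V, n = 1.
Overall reaction: Au⁺(aq) + Tl(s) → Au(s) + Tl⁺(aq); Q = [Tl⁺]^1/[Au⁺]^1.
From E = E° − (0.0592/n) log Q: log Q = (E° − E)·n/0.0592 = (+2.00 − (+2.182))·1/0.0592 = -3.0743.
So 1·log[Au⁺] = 1·log(0.000287) − log Q = -3.5421 − (-3.0743) = -0.4678; [Au⁺] = 10^(-0.4678) ≈ 0.34 M.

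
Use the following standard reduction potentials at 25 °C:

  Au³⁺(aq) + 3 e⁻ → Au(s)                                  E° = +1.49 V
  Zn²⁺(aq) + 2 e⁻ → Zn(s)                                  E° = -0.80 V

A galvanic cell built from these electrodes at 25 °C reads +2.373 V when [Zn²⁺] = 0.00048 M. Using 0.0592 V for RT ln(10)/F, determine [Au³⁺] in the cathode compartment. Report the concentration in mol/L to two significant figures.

Au³⁺/Au is the cathode, Zn²⁺/Zn the anode: E°cell = +2.29 V, n = 6.
Overall reaction: 2 Au³⁺(aq) + 3 Zn(s) → 2 Au(s) + 3 Zn²⁺(aq); Q = [Zn²⁺]^3/[Au³⁺]^2.
From E = E° − (0.0592/n) log Q: log Q = (E° − E)·n/0.0592 = (+2.29 − (+2.373))·6/0.0592 = -8.4122.
So 2·log[Au³⁺] = 3·log(0.00048) − log Q = -9.9563 − (-8.4122) = -1.5441; log[Au³⁺] = -1.5441 / 2 = -0.7721; [Au³⁺] = 10^(-0.7721) ≈ 0.17 M.

0.17 M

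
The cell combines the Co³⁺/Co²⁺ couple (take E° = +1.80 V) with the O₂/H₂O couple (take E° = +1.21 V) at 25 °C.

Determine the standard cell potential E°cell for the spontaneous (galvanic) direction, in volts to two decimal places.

+0.59 V

The Co³⁺/Co²⁺ couple has the higher reduction potential, so it is the cathode; O₂/H₂O is oxidised at the anode.
E°cell = E°(cathode) − E°(anode) = (+1.80) − (+1.21) = +0.59 V.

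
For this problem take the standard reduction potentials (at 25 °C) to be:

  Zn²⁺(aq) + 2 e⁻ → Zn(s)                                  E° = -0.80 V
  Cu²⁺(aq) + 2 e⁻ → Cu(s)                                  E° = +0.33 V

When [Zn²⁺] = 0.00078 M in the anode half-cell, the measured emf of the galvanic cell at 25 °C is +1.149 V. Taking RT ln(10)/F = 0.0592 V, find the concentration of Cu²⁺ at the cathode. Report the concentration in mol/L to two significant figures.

Cu²⁺/Cu is the cathode, Zn²⁺/Zn the anode: E°cell = +1.13 V, n = 2.
Overall reaction: Cu²⁺(aq) + Zn(s) → Cu(s) + Zn²⁺(aq); Q = [Zn²⁺]^1/[Cu²⁺]^1.
From E = E° − (0.0592/n) log Q: log Q = (E° − E)·n/0.0592 = (+1.13 − (+1.149))·2/0.0592 = -0.6419.
So 1·log[Cu²⁺] = 1·log(0.00078) − log Q = -3.1079 − (-0.6419) = -2.4660; [Cu²⁺] = 10^(-2.4660) ≈ 0.0034 M.

0.0034 M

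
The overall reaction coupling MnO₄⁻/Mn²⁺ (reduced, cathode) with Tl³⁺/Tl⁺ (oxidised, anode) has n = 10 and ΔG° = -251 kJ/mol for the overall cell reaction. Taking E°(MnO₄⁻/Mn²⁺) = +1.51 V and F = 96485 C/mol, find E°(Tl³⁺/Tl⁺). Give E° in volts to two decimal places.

E°cell = −ΔG°/(nF) = −(-251×10³)/((10)(96485)) = +0.260 V.
Since MnO₄⁻/Mn²⁺ is the cathode and Tl³⁺/Tl⁺ the anode, E°cell = E°(MnO₄⁻/Mn²⁺) − E°(Tl³⁺/Tl⁺).
So E°(Tl³⁺/Tl⁺) = E°(MnO₄⁻/Mn²⁺) − E°cell = (+1.51) − (+0.260) = +1.25 V.

+1.25 V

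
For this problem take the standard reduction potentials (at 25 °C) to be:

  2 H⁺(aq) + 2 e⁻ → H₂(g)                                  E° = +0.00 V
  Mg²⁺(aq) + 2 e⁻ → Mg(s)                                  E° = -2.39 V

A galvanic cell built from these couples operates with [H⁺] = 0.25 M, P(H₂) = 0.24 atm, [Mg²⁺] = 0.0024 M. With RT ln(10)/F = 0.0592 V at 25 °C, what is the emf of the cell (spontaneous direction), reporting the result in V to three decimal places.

+2.450 V

H⁺/H₂ is the cathode (higher E°), Mg²⁺/Mg the anode: E°cell = +0.00 − (-2.39) = +2.39 V, n = 2.
Overall: 2 H⁺(aq) + Mg(s) → H₂(g) + Mg²⁺(aq)
Q = P(H₂)·[Mg²⁺] / ([H⁺]^2); log Q = -2.035.
E = E° − (0.0592/n) log Q = +2.39 − (0.0592/2)(-2.035) = +2.450 V.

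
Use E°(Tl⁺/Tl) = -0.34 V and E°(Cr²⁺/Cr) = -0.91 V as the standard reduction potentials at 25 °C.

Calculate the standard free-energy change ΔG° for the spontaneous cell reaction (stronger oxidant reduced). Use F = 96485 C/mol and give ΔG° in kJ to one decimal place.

Tl⁺/Tl (E° = -0.34 V) is the cathode; Cr²⁺/Cr (E° = -0.91 V) is the anode, so E°cell = +0.57 V.
Balancing electrons gives n = 2 (lcm of 1 and 2).
ΔG° = −nFE° = −(2)(96485)(+0.57) = -109,993 J = -110.0 kJ.

-110.0 kJ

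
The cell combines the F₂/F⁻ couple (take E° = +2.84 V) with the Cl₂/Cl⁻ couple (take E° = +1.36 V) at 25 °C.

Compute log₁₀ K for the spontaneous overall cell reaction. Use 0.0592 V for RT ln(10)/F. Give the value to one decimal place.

Cathode: F₂/F⁻; anode: Cl₂/Cl⁻. E°cell = +1.48 V, n = 2.
log K = nE°cell / 0.0592 = (2)(+1.48) / 0.0592 = 50.0.

50.0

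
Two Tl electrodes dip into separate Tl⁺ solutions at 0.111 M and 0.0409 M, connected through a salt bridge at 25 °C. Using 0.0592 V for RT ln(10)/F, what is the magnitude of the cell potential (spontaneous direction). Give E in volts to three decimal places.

For a concentration cell E°cell = 0. The 0.111 M side is the cathode (reduction is favoured where [Tl⁺] is higher).
With n = 1, E = −(0.0592/1) log([Tl⁺]ₐₙ/[Tl⁺]꜀ₐₜ) = −(0.0592/1) log(0.0409/0.111) = −(0.0592/1)(-0.434) = +0.026 V.

+0.026 V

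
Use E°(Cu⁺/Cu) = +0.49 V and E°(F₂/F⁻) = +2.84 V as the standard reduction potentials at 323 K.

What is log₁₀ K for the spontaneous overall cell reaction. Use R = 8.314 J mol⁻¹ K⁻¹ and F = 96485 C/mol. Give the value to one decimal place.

73.3

Cathode: F₂/F⁻; anode: Cu⁺/Cu. E°cell = (+2.84) − (+0.49) = +2.35 V, with n = 2.
ΔG° = −nFE° = −RT ln K, so ln K = nFE°/(RT) = (2)(96485)(+2.35) / ((8.314)(323)) = 168.867.
log₁₀ K = 168.867 / ln 10 = 73.3.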